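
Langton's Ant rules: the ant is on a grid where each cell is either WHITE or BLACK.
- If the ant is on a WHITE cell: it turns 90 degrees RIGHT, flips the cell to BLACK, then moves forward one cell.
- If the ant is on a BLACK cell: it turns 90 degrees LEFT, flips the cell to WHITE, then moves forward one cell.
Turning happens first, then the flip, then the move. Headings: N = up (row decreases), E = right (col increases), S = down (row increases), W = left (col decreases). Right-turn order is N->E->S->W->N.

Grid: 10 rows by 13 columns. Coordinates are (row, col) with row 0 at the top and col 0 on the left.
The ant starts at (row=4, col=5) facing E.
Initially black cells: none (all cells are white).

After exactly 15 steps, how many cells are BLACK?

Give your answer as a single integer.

Step 1: on WHITE (4,5): turn R to S, flip to black, move to (5,5). |black|=1
Step 2: on WHITE (5,5): turn R to W, flip to black, move to (5,4). |black|=2
Step 3: on WHITE (5,4): turn R to N, flip to black, move to (4,4). |black|=3
Step 4: on WHITE (4,4): turn R to E, flip to black, move to (4,5). |black|=4
Step 5: on BLACK (4,5): turn L to N, flip to white, move to (3,5). |black|=3
Step 6: on WHITE (3,5): turn R to E, flip to black, move to (3,6). |black|=4
Step 7: on WHITE (3,6): turn R to S, flip to black, move to (4,6). |black|=5
Step 8: on WHITE (4,6): turn R to W, flip to black, move to (4,5). |black|=6
Step 9: on WHITE (4,5): turn R to N, flip to black, move to (3,5). |black|=7
Step 10: on BLACK (3,5): turn L to W, flip to white, move to (3,4). |black|=6
Step 11: on WHITE (3,4): turn R to N, flip to black, move to (2,4). |black|=7
Step 12: on WHITE (2,4): turn R to E, flip to black, move to (2,5). |black|=8
Step 13: on WHITE (2,5): turn R to S, flip to black, move to (3,5). |black|=9
Step 14: on WHITE (3,5): turn R to W, flip to black, move to (3,4). |black|=10
Step 15: on BLACK (3,4): turn L to S, flip to white, move to (4,4). |black|=9

Answer: 9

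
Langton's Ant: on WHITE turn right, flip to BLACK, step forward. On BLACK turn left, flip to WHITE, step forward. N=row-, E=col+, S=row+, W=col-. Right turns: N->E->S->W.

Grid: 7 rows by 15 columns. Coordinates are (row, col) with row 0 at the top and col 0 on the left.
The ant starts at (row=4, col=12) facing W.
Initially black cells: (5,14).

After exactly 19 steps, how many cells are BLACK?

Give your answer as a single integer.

Step 1: on WHITE (4,12): turn R to N, flip to black, move to (3,12). |black|=2
Step 2: on WHITE (3,12): turn R to E, flip to black, move to (3,13). |black|=3
Step 3: on WHITE (3,13): turn R to S, flip to black, move to (4,13). |black|=4
Step 4: on WHITE (4,13): turn R to W, flip to black, move to (4,12). |black|=5
Step 5: on BLACK (4,12): turn L to S, flip to white, move to (5,12). |black|=4
Step 6: on WHITE (5,12): turn R to W, flip to black, move to (5,11). |black|=5
Step 7: on WHITE (5,11): turn R to N, flip to black, move to (4,11). |black|=6
Step 8: on WHITE (4,11): turn R to E, flip to black, move to (4,12). |black|=7
Step 9: on WHITE (4,12): turn R to S, flip to black, move to (5,12). |black|=8
Step 10: on BLACK (5,12): turn L to E, flip to white, move to (5,13). |black|=7
Step 11: on WHITE (5,13): turn R to S, flip to black, move to (6,13). |black|=8
Step 12: on WHITE (6,13): turn R to W, flip to black, move to (6,12). |black|=9
Step 13: on WHITE (6,12): turn R to N, flip to black, move to (5,12). |black|=10
Step 14: on WHITE (5,12): turn R to E, flip to black, move to (5,13). |black|=11
Step 15: on BLACK (5,13): turn L to N, flip to white, move to (4,13). |black|=10
Step 16: on BLACK (4,13): turn L to W, flip to white, move to (4,12). |black|=9
Step 17: on BLACK (4,12): turn L to S, flip to white, move to (5,12). |black|=8
Step 18: on BLACK (5,12): turn L to E, flip to white, move to (5,13). |black|=7
Step 19: on WHITE (5,13): turn R to S, flip to black, move to (6,13). |black|=8

Answer: 8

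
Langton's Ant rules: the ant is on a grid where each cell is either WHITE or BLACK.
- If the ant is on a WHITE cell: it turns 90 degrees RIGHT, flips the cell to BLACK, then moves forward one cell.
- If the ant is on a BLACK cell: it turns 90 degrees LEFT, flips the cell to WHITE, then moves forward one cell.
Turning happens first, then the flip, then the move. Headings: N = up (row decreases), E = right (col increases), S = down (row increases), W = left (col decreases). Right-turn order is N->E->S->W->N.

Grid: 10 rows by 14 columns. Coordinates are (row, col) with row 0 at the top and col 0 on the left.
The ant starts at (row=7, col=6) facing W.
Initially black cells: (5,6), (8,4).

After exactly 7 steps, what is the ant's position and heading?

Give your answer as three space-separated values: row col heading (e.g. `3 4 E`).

Answer: 7 5 N

Derivation:
Step 1: on WHITE (7,6): turn R to N, flip to black, move to (6,6). |black|=3
Step 2: on WHITE (6,6): turn R to E, flip to black, move to (6,7). |black|=4
Step 3: on WHITE (6,7): turn R to S, flip to black, move to (7,7). |black|=5
Step 4: on WHITE (7,7): turn R to W, flip to black, move to (7,6). |black|=6
Step 5: on BLACK (7,6): turn L to S, flip to white, move to (8,6). |black|=5
Step 6: on WHITE (8,6): turn R to W, flip to black, move to (8,5). |black|=6
Step 7: on WHITE (8,5): turn R to N, flip to black, move to (7,5). |black|=7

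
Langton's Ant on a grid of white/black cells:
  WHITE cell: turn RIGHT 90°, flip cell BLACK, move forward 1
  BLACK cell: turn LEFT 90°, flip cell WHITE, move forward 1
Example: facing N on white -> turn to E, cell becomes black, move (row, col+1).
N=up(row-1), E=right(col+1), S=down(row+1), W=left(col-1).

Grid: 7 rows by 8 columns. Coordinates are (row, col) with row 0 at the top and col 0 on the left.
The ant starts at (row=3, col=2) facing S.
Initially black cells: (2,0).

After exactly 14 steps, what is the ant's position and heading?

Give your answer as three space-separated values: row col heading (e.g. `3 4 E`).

Answer: 2 3 N

Derivation:
Step 1: on WHITE (3,2): turn R to W, flip to black, move to (3,1). |black|=2
Step 2: on WHITE (3,1): turn R to N, flip to black, move to (2,1). |black|=3
Step 3: on WHITE (2,1): turn R to E, flip to black, move to (2,2). |black|=4
Step 4: on WHITE (2,2): turn R to S, flip to black, move to (3,2). |black|=5
Step 5: on BLACK (3,2): turn L to E, flip to white, move to (3,3). |black|=4
Step 6: on WHITE (3,3): turn R to S, flip to black, move to (4,3). |black|=5
Step 7: on WHITE (4,3): turn R to W, flip to black, move to (4,2). |black|=6
Step 8: on WHITE (4,2): turn R to N, flip to black, move to (3,2). |black|=7
Step 9: on WHITE (3,2): turn R to E, flip to black, move to (3,3). |black|=8
Step 10: on BLACK (3,3): turn L to N, flip to white, move to (2,3). |black|=7
Step 11: on WHITE (2,3): turn R to E, flip to black, move to (2,4). |black|=8
Step 12: on WHITE (2,4): turn R to S, flip to black, move to (3,4). |black|=9
Step 13: on WHITE (3,4): turn R to W, flip to black, move to (3,3). |black|=10
Step 14: on WHITE (3,3): turn R to N, flip to black, move to (2,3). |black|=11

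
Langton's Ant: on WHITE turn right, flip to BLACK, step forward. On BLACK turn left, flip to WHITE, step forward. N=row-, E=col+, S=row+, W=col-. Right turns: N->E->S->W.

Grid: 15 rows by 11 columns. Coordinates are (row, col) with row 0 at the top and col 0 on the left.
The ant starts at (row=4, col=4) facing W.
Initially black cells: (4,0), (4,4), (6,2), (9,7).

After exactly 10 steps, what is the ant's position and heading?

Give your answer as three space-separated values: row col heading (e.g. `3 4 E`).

Answer: 5 5 E

Derivation:
Step 1: on BLACK (4,4): turn L to S, flip to white, move to (5,4). |black|=3
Step 2: on WHITE (5,4): turn R to W, flip to black, move to (5,3). |black|=4
Step 3: on WHITE (5,3): turn R to N, flip to black, move to (4,3). |black|=5
Step 4: on WHITE (4,3): turn R to E, flip to black, move to (4,4). |black|=6
Step 5: on WHITE (4,4): turn R to S, flip to black, move to (5,4). |black|=7
Step 6: on BLACK (5,4): turn L to E, flip to white, move to (5,5). |black|=6
Step 7: on WHITE (5,5): turn R to S, flip to black, move to (6,5). |black|=7
Step 8: on WHITE (6,5): turn R to W, flip to black, move to (6,4). |black|=8
Step 9: on WHITE (6,4): turn R to N, flip to black, move to (5,4). |black|=9
Step 10: on WHITE (5,4): turn R to E, flip to black, move to (5,5). |black|=10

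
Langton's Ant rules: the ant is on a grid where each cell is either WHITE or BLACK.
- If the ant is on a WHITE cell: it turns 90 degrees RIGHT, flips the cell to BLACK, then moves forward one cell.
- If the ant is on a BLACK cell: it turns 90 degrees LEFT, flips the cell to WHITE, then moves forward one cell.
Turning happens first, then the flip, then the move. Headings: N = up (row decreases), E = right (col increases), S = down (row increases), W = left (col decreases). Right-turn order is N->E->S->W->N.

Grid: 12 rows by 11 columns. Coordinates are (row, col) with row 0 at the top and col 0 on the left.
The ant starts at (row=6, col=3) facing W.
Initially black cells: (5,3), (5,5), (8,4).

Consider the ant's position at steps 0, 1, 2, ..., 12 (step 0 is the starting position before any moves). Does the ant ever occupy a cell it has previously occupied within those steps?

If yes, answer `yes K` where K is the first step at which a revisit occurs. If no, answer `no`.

Answer: yes 5

Derivation:
Step 1: on WHITE (6,3): turn R to N, flip to black, move to (5,3). |black|=4 — new cell
Step 2: on BLACK (5,3): turn L to W, flip to white, move to (5,2). |black|=3 — new cell
Step 3: on WHITE (5,2): turn R to N, flip to black, move to (4,2). |black|=4 — new cell
Step 4: on WHITE (4,2): turn R to E, flip to black, move to (4,3). |black|=5 — new cell
Step 5: on WHITE (4,3): turn R to S, flip to black, move to (5,3). |black|=6 — REVISIT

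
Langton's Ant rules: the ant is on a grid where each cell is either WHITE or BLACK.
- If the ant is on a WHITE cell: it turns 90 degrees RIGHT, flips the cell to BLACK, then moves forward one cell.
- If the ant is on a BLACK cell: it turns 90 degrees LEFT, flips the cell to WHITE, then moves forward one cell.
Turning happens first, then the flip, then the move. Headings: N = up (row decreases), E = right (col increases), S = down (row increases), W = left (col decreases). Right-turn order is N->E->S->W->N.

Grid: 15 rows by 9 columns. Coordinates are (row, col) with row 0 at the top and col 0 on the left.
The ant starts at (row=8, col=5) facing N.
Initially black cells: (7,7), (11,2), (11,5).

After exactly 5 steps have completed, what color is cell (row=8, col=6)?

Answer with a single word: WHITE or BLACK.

Step 1: on WHITE (8,5): turn R to E, flip to black, move to (8,6). |black|=4
Step 2: on WHITE (8,6): turn R to S, flip to black, move to (9,6). |black|=5
Step 3: on WHITE (9,6): turn R to W, flip to black, move to (9,5). |black|=6
Step 4: on WHITE (9,5): turn R to N, flip to black, move to (8,5). |black|=7
Step 5: on BLACK (8,5): turn L to W, flip to white, move to (8,4). |black|=6

Answer: BLACK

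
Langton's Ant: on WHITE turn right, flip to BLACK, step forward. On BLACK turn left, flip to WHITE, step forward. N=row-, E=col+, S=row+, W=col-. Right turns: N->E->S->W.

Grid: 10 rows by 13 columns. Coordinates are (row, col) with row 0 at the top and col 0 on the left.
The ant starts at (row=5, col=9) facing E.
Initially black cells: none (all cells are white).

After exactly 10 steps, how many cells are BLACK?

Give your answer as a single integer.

Answer: 6

Derivation:
Step 1: on WHITE (5,9): turn R to S, flip to black, move to (6,9). |black|=1
Step 2: on WHITE (6,9): turn R to W, flip to black, move to (6,8). |black|=2
Step 3: on WHITE (6,8): turn R to N, flip to black, move to (5,8). |black|=3
Step 4: on WHITE (5,8): turn R to E, flip to black, move to (5,9). |black|=4
Step 5: on BLACK (5,9): turn L to N, flip to white, move to (4,9). |black|=3
Step 6: on WHITE (4,9): turn R to E, flip to black, move to (4,10). |black|=4
Step 7: on WHITE (4,10): turn R to S, flip to black, move to (5,10). |black|=5
Step 8: on WHITE (5,10): turn R to W, flip to black, move to (5,9). |black|=6
Step 9: on WHITE (5,9): turn R to N, flip to black, move to (4,9). |black|=7
Step 10: on BLACK (4,9): turn L to W, flip to white, move to (4,8). |black|=6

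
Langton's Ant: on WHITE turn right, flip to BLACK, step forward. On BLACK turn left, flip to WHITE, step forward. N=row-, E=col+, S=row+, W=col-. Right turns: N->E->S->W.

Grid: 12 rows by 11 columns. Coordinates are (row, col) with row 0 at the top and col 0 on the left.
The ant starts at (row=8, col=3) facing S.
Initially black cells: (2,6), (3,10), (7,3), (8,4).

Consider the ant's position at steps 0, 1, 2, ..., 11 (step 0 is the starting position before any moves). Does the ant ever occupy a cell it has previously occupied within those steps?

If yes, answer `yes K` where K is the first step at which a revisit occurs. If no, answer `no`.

Answer: yes 7

Derivation:
Step 1: on WHITE (8,3): turn R to W, flip to black, move to (8,2). |black|=5 — new cell
Step 2: on WHITE (8,2): turn R to N, flip to black, move to (7,2). |black|=6 — new cell
Step 3: on WHITE (7,2): turn R to E, flip to black, move to (7,3). |black|=7 — new cell
Step 4: on BLACK (7,3): turn L to N, flip to white, move to (6,3). |black|=6 — new cell
Step 5: on WHITE (6,3): turn R to E, flip to black, move to (6,4). |black|=7 — new cell
Step 6: on WHITE (6,4): turn R to S, flip to black, move to (7,4). |black|=8 — new cell
Step 7: on WHITE (7,4): turn R to W, flip to black, move to (7,3). |black|=9 — REVISIT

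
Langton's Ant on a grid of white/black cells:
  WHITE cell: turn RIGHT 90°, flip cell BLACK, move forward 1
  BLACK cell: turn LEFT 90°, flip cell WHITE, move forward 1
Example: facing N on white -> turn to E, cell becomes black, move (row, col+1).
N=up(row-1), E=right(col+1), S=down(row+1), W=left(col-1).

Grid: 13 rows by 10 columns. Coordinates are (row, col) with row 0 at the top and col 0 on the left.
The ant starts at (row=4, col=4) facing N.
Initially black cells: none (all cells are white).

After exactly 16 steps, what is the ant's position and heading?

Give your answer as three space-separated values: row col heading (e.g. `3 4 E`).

Step 1: on WHITE (4,4): turn R to E, flip to black, move to (4,5). |black|=1
Step 2: on WHITE (4,5): turn R to S, flip to black, move to (5,5). |black|=2
Step 3: on WHITE (5,5): turn R to W, flip to black, move to (5,4). |black|=3
Step 4: on WHITE (5,4): turn R to N, flip to black, move to (4,4). |black|=4
Step 5: on BLACK (4,4): turn L to W, flip to white, move to (4,3). |black|=3
Step 6: on WHITE (4,3): turn R to N, flip to black, move to (3,3). |black|=4
Step 7: on WHITE (3,3): turn R to E, flip to black, move to (3,4). |black|=5
Step 8: on WHITE (3,4): turn R to S, flip to black, move to (4,4). |black|=6
Step 9: on WHITE (4,4): turn R to W, flip to black, move to (4,3). |black|=7
Step 10: on BLACK (4,3): turn L to S, flip to white, move to (5,3). |black|=6
Step 11: on WHITE (5,3): turn R to W, flip to black, move to (5,2). |black|=7
Step 12: on WHITE (5,2): turn R to N, flip to black, move to (4,2). |black|=8
Step 13: on WHITE (4,2): turn R to E, flip to black, move to (4,3). |black|=9
Step 14: on WHITE (4,3): turn R to S, flip to black, move to (5,3). |black|=10
Step 15: on BLACK (5,3): turn L to E, flip to white, move to (5,4). |black|=9
Step 16: on BLACK (5,4): turn L to N, flip to white, move to (4,4). |black|=8

Answer: 4 4 N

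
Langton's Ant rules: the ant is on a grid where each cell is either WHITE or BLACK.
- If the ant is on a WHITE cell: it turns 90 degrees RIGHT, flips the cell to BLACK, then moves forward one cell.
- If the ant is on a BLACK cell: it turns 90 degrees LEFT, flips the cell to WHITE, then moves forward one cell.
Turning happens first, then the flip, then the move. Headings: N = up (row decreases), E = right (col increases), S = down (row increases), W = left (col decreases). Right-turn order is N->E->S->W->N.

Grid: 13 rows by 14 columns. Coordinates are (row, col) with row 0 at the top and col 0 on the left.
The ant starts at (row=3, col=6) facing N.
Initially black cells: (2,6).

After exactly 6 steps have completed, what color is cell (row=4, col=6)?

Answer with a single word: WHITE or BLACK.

Answer: BLACK

Derivation:
Step 1: on WHITE (3,6): turn R to E, flip to black, move to (3,7). |black|=2
Step 2: on WHITE (3,7): turn R to S, flip to black, move to (4,7). |black|=3
Step 3: on WHITE (4,7): turn R to W, flip to black, move to (4,6). |black|=4
Step 4: on WHITE (4,6): turn R to N, flip to black, move to (3,6). |black|=5
Step 5: on BLACK (3,6): turn L to W, flip to white, move to (3,5). |black|=4
Step 6: on WHITE (3,5): turn R to N, flip to black, move to (2,5). |black|=5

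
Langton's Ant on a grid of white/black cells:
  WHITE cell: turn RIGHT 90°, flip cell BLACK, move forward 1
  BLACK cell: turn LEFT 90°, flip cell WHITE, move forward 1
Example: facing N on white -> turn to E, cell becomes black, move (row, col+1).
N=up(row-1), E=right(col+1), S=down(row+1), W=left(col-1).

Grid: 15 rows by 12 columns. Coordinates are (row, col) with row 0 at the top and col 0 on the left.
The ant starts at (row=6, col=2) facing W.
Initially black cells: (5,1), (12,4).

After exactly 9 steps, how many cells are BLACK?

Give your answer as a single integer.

Answer: 9

Derivation:
Step 1: on WHITE (6,2): turn R to N, flip to black, move to (5,2). |black|=3
Step 2: on WHITE (5,2): turn R to E, flip to black, move to (5,3). |black|=4
Step 3: on WHITE (5,3): turn R to S, flip to black, move to (6,3). |black|=5
Step 4: on WHITE (6,3): turn R to W, flip to black, move to (6,2). |black|=6
Step 5: on BLACK (6,2): turn L to S, flip to white, move to (7,2). |black|=5
Step 6: on WHITE (7,2): turn R to W, flip to black, move to (7,1). |black|=6
Step 7: on WHITE (7,1): turn R to N, flip to black, move to (6,1). |black|=7
Step 8: on WHITE (6,1): turn R to E, flip to black, move to (6,2). |black|=8
Step 9: on WHITE (6,2): turn R to S, flip to black, move to (7,2). |black|=9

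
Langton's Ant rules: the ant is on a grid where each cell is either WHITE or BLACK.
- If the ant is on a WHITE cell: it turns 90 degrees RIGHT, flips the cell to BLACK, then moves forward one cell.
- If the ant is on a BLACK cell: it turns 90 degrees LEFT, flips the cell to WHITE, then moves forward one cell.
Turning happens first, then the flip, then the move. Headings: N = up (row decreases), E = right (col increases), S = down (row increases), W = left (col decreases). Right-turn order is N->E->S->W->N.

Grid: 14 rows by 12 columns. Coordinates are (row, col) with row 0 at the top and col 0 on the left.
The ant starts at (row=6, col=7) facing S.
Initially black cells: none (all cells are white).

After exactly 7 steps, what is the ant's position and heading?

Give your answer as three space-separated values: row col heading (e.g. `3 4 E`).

Step 1: on WHITE (6,7): turn R to W, flip to black, move to (6,6). |black|=1
Step 2: on WHITE (6,6): turn R to N, flip to black, move to (5,6). |black|=2
Step 3: on WHITE (5,6): turn R to E, flip to black, move to (5,7). |black|=3
Step 4: on WHITE (5,7): turn R to S, flip to black, move to (6,7). |black|=4
Step 5: on BLACK (6,7): turn L to E, flip to white, move to (6,8). |black|=3
Step 6: on WHITE (6,8): turn R to S, flip to black, move to (7,8). |black|=4
Step 7: on WHITE (7,8): turn R to W, flip to black, move to (7,7). |black|=5

Answer: 7 7 W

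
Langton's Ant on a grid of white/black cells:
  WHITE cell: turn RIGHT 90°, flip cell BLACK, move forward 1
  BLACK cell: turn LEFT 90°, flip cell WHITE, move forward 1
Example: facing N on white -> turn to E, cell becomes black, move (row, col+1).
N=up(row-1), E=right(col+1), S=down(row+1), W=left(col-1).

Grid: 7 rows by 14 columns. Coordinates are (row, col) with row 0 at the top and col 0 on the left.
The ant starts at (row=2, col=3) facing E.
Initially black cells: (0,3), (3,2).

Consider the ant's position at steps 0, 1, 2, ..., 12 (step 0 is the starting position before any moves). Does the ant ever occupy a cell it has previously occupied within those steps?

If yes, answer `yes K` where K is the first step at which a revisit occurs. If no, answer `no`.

Answer: yes 6

Derivation:
Step 1: on WHITE (2,3): turn R to S, flip to black, move to (3,3). |black|=3 — new cell
Step 2: on WHITE (3,3): turn R to W, flip to black, move to (3,2). |black|=4 — new cell
Step 3: on BLACK (3,2): turn L to S, flip to white, move to (4,2). |black|=3 — new cell
Step 4: on WHITE (4,2): turn R to W, flip to black, move to (4,1). |black|=4 — new cell
Step 5: on WHITE (4,1): turn R to N, flip to black, move to (3,1). |black|=5 — new cell
Step 6: on WHITE (3,1): turn R to E, flip to black, move to (3,2). |black|=6 — REVISIT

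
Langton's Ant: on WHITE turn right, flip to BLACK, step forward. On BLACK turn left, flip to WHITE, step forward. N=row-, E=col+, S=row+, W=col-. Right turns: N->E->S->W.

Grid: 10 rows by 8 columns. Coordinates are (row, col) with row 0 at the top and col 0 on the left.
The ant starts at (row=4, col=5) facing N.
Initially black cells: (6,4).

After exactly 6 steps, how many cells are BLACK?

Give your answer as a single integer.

Step 1: on WHITE (4,5): turn R to E, flip to black, move to (4,6). |black|=2
Step 2: on WHITE (4,6): turn R to S, flip to black, move to (5,6). |black|=3
Step 3: on WHITE (5,6): turn R to W, flip to black, move to (5,5). |black|=4
Step 4: on WHITE (5,5): turn R to N, flip to black, move to (4,5). |black|=5
Step 5: on BLACK (4,5): turn L to W, flip to white, move to (4,4). |black|=4
Step 6: on WHITE (4,4): turn R to N, flip to black, move to (3,4). |black|=5

Answer: 5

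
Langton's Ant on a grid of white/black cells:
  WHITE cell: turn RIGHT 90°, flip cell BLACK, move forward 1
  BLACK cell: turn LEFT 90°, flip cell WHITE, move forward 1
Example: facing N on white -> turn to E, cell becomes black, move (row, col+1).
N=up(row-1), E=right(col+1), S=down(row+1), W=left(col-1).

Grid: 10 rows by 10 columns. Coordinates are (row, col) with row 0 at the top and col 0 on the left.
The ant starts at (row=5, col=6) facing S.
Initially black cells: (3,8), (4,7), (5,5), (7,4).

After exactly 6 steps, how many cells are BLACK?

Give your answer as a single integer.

Step 1: on WHITE (5,6): turn R to W, flip to black, move to (5,5). |black|=5
Step 2: on BLACK (5,5): turn L to S, flip to white, move to (6,5). |black|=4
Step 3: on WHITE (6,5): turn R to W, flip to black, move to (6,4). |black|=5
Step 4: on WHITE (6,4): turn R to N, flip to black, move to (5,4). |black|=6
Step 5: on WHITE (5,4): turn R to E, flip to black, move to (5,5). |black|=7
Step 6: on WHITE (5,5): turn R to S, flip to black, move to (6,5). |black|=8

Answer: 8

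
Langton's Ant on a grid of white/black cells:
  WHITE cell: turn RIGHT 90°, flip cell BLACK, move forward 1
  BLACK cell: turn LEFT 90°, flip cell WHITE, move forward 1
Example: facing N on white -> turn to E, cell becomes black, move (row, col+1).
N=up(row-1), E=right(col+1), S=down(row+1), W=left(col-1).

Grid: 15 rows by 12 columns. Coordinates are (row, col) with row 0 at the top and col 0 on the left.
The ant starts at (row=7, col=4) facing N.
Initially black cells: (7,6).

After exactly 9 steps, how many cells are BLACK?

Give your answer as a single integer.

Step 1: on WHITE (7,4): turn R to E, flip to black, move to (7,5). |black|=2
Step 2: on WHITE (7,5): turn R to S, flip to black, move to (8,5). |black|=3
Step 3: on WHITE (8,5): turn R to W, flip to black, move to (8,4). |black|=4
Step 4: on WHITE (8,4): turn R to N, flip to black, move to (7,4). |black|=5
Step 5: on BLACK (7,4): turn L to W, flip to white, move to (7,3). |black|=4
Step 6: on WHITE (7,3): turn R to N, flip to black, move to (6,3). |black|=5
Step 7: on WHITE (6,3): turn R to E, flip to black, move to (6,4). |black|=6
Step 8: on WHITE (6,4): turn R to S, flip to black, move to (7,4). |black|=7
Step 9: on WHITE (7,4): turn R to W, flip to black, move to (7,3). |black|=8

Answer: 8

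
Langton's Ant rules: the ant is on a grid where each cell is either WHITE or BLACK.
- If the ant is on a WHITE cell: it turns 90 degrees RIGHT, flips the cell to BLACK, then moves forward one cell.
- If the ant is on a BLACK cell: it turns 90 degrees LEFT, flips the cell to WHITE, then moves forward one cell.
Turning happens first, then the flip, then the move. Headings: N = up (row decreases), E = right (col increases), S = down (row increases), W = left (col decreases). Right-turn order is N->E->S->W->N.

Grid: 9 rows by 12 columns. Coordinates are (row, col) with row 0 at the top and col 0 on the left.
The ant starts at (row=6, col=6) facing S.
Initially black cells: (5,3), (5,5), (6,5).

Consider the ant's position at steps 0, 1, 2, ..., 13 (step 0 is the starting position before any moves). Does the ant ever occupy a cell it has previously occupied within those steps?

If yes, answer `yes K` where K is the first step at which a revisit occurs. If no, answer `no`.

Answer: yes 5

Derivation:
Step 1: on WHITE (6,6): turn R to W, flip to black, move to (6,5). |black|=4 — new cell
Step 2: on BLACK (6,5): turn L to S, flip to white, move to (7,5). |black|=3 — new cell
Step 3: on WHITE (7,5): turn R to W, flip to black, move to (7,4). |black|=4 — new cell
Step 4: on WHITE (7,4): turn R to N, flip to black, move to (6,4). |black|=5 — new cell
Step 5: on WHITE (6,4): turn R to E, flip to black, move to (6,5). |black|=6 — REVISIT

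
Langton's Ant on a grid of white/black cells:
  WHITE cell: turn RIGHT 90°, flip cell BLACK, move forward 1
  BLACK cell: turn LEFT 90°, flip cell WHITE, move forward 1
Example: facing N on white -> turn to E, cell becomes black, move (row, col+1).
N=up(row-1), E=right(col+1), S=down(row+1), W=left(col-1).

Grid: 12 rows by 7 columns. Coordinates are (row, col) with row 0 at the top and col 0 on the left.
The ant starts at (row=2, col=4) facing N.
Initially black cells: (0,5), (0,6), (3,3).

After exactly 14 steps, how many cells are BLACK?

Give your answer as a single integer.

Step 1: on WHITE (2,4): turn R to E, flip to black, move to (2,5). |black|=4
Step 2: on WHITE (2,5): turn R to S, flip to black, move to (3,5). |black|=5
Step 3: on WHITE (3,5): turn R to W, flip to black, move to (3,4). |black|=6
Step 4: on WHITE (3,4): turn R to N, flip to black, move to (2,4). |black|=7
Step 5: on BLACK (2,4): turn L to W, flip to white, move to (2,3). |black|=6
Step 6: on WHITE (2,3): turn R to N, flip to black, move to (1,3). |black|=7
Step 7: on WHITE (1,3): turn R to E, flip to black, move to (1,4). |black|=8
Step 8: on WHITE (1,4): turn R to S, flip to black, move to (2,4). |black|=9
Step 9: on WHITE (2,4): turn R to W, flip to black, move to (2,3). |black|=10
Step 10: on BLACK (2,3): turn L to S, flip to white, move to (3,3). |black|=9
Step 11: on BLACK (3,3): turn L to E, flip to white, move to (3,4). |black|=8
Step 12: on BLACK (3,4): turn L to N, flip to white, move to (2,4). |black|=7
Step 13: on BLACK (2,4): turn L to W, flip to white, move to (2,3). |black|=6
Step 14: on WHITE (2,3): turn R to N, flip to black, move to (1,3). |black|=7

Answer: 7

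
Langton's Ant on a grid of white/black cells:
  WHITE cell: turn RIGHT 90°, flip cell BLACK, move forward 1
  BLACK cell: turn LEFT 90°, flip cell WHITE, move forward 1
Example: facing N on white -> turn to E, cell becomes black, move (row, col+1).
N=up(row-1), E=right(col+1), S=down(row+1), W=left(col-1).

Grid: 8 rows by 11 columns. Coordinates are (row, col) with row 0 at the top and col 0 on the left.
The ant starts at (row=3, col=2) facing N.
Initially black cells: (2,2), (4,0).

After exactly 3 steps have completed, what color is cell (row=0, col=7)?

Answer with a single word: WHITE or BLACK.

Step 1: on WHITE (3,2): turn R to E, flip to black, move to (3,3). |black|=3
Step 2: on WHITE (3,3): turn R to S, flip to black, move to (4,3). |black|=4
Step 3: on WHITE (4,3): turn R to W, flip to black, move to (4,2). |black|=5

Answer: WHITE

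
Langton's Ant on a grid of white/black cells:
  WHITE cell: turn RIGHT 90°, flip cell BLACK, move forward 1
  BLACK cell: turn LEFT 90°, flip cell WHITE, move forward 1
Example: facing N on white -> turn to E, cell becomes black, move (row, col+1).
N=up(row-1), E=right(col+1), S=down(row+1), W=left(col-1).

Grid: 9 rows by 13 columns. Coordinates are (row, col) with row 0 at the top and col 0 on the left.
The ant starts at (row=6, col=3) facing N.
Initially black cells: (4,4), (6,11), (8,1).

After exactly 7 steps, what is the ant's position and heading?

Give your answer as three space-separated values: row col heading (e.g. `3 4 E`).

Step 1: on WHITE (6,3): turn R to E, flip to black, move to (6,4). |black|=4
Step 2: on WHITE (6,4): turn R to S, flip to black, move to (7,4). |black|=5
Step 3: on WHITE (7,4): turn R to W, flip to black, move to (7,3). |black|=6
Step 4: on WHITE (7,3): turn R to N, flip to black, move to (6,3). |black|=7
Step 5: on BLACK (6,3): turn L to W, flip to white, move to (6,2). |black|=6
Step 6: on WHITE (6,2): turn R to N, flip to black, move to (5,2). |black|=7
Step 7: on WHITE (5,2): turn R to E, flip to black, move to (5,3). |black|=8

Answer: 5 3 E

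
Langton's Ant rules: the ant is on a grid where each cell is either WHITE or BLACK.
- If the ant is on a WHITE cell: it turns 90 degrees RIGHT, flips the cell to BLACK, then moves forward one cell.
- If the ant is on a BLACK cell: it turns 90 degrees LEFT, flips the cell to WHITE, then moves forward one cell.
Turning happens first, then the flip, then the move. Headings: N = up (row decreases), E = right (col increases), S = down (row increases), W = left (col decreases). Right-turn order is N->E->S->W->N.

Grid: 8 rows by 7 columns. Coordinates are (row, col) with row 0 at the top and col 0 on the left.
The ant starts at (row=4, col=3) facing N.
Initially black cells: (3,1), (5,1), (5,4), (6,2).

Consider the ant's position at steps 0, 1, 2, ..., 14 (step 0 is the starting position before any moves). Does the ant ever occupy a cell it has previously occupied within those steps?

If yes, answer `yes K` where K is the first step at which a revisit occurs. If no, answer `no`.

Step 1: on WHITE (4,3): turn R to E, flip to black, move to (4,4). |black|=5 — new cell
Step 2: on WHITE (4,4): turn R to S, flip to black, move to (5,4). |black|=6 — new cell
Step 3: on BLACK (5,4): turn L to E, flip to white, move to (5,5). |black|=5 — new cell
Step 4: on WHITE (5,5): turn R to S, flip to black, move to (6,5). |black|=6 — new cell
Step 5: on WHITE (6,5): turn R to W, flip to black, move to (6,4). |black|=7 — new cell
Step 6: on WHITE (6,4): turn R to N, flip to black, move to (5,4). |black|=8 — REVISIT

Answer: yes 6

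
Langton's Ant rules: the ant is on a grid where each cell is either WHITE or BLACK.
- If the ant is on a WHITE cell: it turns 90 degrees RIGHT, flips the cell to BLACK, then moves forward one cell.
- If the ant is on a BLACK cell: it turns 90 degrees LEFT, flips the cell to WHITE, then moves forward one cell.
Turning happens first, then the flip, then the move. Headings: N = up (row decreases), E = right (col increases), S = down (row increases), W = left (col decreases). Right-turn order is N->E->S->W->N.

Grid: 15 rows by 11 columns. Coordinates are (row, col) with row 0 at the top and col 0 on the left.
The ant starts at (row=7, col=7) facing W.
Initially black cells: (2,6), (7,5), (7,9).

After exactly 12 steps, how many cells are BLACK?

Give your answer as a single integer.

Answer: 11

Derivation:
Step 1: on WHITE (7,7): turn R to N, flip to black, move to (6,7). |black|=4
Step 2: on WHITE (6,7): turn R to E, flip to black, move to (6,8). |black|=5
Step 3: on WHITE (6,8): turn R to S, flip to black, move to (7,8). |black|=6
Step 4: on WHITE (7,8): turn R to W, flip to black, move to (7,7). |black|=7
Step 5: on BLACK (7,7): turn L to S, flip to white, move to (8,7). |black|=6
Step 6: on WHITE (8,7): turn R to W, flip to black, move to (8,6). |black|=7
Step 7: on WHITE (8,6): turn R to N, flip to black, move to (7,6). |black|=8
Step 8: on WHITE (7,6): turn R to E, flip to black, move to (7,7). |black|=9
Step 9: on WHITE (7,7): turn R to S, flip to black, move to (8,7). |black|=10
Step 10: on BLACK (8,7): turn L to E, flip to white, move to (8,8). |black|=9
Step 11: on WHITE (8,8): turn R to S, flip to black, move to (9,8). |black|=10
Step 12: on WHITE (9,8): turn R to W, flip to black, move to (9,7). |black|=11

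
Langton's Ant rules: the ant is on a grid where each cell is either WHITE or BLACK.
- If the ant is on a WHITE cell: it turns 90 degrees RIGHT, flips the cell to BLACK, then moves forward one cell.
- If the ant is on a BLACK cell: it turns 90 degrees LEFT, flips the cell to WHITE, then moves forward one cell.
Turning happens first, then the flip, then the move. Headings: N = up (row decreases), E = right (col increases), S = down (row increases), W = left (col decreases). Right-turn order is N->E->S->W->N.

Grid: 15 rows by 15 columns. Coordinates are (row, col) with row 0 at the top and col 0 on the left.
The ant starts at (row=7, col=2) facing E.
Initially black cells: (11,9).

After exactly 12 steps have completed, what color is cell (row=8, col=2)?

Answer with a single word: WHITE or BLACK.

Step 1: on WHITE (7,2): turn R to S, flip to black, move to (8,2). |black|=2
Step 2: on WHITE (8,2): turn R to W, flip to black, move to (8,1). |black|=3
Step 3: on WHITE (8,1): turn R to N, flip to black, move to (7,1). |black|=4
Step 4: on WHITE (7,1): turn R to E, flip to black, move to (7,2). |black|=5
Step 5: on BLACK (7,2): turn L to N, flip to white, move to (6,2). |black|=4
Step 6: on WHITE (6,2): turn R to E, flip to black, move to (6,3). |black|=5
Step 7: on WHITE (6,3): turn R to S, flip to black, move to (7,3). |black|=6
Step 8: on WHITE (7,3): turn R to W, flip to black, move to (7,2). |black|=7
Step 9: on WHITE (7,2): turn R to N, flip to black, move to (6,2). |black|=8
Step 10: on BLACK (6,2): turn L to W, flip to white, move to (6,1). |black|=7
Step 11: on WHITE (6,1): turn R to N, flip to black, move to (5,1). |black|=8
Step 12: on WHITE (5,1): turn R to E, flip to black, move to (5,2). |black|=9

Answer: BLACK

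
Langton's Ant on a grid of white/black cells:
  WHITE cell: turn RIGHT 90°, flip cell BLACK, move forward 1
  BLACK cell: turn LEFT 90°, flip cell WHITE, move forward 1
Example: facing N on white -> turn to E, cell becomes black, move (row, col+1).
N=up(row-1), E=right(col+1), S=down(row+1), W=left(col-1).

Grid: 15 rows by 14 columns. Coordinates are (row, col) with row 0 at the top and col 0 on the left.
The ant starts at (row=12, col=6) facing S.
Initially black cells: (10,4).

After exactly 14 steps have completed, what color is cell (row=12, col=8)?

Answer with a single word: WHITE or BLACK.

Answer: BLACK

Derivation:
Step 1: on WHITE (12,6): turn R to W, flip to black, move to (12,5). |black|=2
Step 2: on WHITE (12,5): turn R to N, flip to black, move to (11,5). |black|=3
Step 3: on WHITE (11,5): turn R to E, flip to black, move to (11,6). |black|=4
Step 4: on WHITE (11,6): turn R to S, flip to black, move to (12,6). |black|=5
Step 5: on BLACK (12,6): turn L to E, flip to white, move to (12,7). |black|=4
Step 6: on WHITE (12,7): turn R to S, flip to black, move to (13,7). |black|=5
Step 7: on WHITE (13,7): turn R to W, flip to black, move to (13,6). |black|=6
Step 8: on WHITE (13,6): turn R to N, flip to black, move to (12,6). |black|=7
Step 9: on WHITE (12,6): turn R to E, flip to black, move to (12,7). |black|=8
Step 10: on BLACK (12,7): turn L to N, flip to white, move to (11,7). |black|=7
Step 11: on WHITE (11,7): turn R to E, flip to black, move to (11,8). |black|=8
Step 12: on WHITE (11,8): turn R to S, flip to black, move to (12,8). |black|=9
Step 13: on WHITE (12,8): turn R to W, flip to black, move to (12,7). |black|=10
Step 14: on WHITE (12,7): turn R to N, flip to black, move to (11,7). |black|=11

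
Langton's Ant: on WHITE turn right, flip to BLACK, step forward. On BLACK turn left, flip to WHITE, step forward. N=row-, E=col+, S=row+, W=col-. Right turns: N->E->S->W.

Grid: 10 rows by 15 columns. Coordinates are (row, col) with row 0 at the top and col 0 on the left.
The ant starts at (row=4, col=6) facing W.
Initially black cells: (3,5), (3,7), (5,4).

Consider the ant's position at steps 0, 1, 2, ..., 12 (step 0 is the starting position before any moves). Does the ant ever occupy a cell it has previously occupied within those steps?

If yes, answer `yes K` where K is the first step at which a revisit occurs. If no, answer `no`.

Step 1: on WHITE (4,6): turn R to N, flip to black, move to (3,6). |black|=4 — new cell
Step 2: on WHITE (3,6): turn R to E, flip to black, move to (3,7). |black|=5 — new cell
Step 3: on BLACK (3,7): turn L to N, flip to white, move to (2,7). |black|=4 — new cell
Step 4: on WHITE (2,7): turn R to E, flip to black, move to (2,8). |black|=5 — new cell
Step 5: on WHITE (2,8): turn R to S, flip to black, move to (3,8). |black|=6 — new cell
Step 6: on WHITE (3,8): turn R to W, flip to black, move to (3,7). |black|=7 — REVISIT

Answer: yes 6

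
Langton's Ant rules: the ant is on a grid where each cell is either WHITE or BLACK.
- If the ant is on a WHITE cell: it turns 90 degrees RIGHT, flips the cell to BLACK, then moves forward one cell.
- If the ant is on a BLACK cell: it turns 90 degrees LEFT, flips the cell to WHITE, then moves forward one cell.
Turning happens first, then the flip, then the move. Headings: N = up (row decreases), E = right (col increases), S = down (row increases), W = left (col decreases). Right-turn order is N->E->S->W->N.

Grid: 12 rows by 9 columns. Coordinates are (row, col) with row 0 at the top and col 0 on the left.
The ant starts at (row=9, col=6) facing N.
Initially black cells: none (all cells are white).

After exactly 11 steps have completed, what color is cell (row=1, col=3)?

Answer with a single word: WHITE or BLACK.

Step 1: on WHITE (9,6): turn R to E, flip to black, move to (9,7). |black|=1
Step 2: on WHITE (9,7): turn R to S, flip to black, move to (10,7). |black|=2
Step 3: on WHITE (10,7): turn R to W, flip to black, move to (10,6). |black|=3
Step 4: on WHITE (10,6): turn R to N, flip to black, move to (9,6). |black|=4
Step 5: on BLACK (9,6): turn L to W, flip to white, move to (9,5). |black|=3
Step 6: on WHITE (9,5): turn R to N, flip to black, move to (8,5). |black|=4
Step 7: on WHITE (8,5): turn R to E, flip to black, move to (8,6). |black|=5
Step 8: on WHITE (8,6): turn R to S, flip to black, move to (9,6). |black|=6
Step 9: on WHITE (9,6): turn R to W, flip to black, move to (9,5). |black|=7
Step 10: on BLACK (9,5): turn L to S, flip to white, move to (10,5). |black|=6
Step 11: on WHITE (10,5): turn R to W, flip to black, move to (10,4). |black|=7

Answer: WHITE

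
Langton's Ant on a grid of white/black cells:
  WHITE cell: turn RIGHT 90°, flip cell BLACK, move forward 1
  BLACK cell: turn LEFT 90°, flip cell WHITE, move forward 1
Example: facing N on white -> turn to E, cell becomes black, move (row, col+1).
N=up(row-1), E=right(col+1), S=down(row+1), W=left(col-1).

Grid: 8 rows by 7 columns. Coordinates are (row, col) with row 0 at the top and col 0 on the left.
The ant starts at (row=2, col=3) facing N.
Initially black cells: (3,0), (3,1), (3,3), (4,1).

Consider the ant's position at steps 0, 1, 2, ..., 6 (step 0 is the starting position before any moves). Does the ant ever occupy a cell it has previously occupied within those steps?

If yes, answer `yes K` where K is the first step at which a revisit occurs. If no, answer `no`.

Step 1: on WHITE (2,3): turn R to E, flip to black, move to (2,4). |black|=5 — new cell
Step 2: on WHITE (2,4): turn R to S, flip to black, move to (3,4). |black|=6 — new cell
Step 3: on WHITE (3,4): turn R to W, flip to black, move to (3,3). |black|=7 — new cell
Step 4: on BLACK (3,3): turn L to S, flip to white, move to (4,3). |black|=6 — new cell
Step 5: on WHITE (4,3): turn R to W, flip to black, move to (4,2). |black|=7 — new cell
Step 6: on WHITE (4,2): turn R to N, flip to black, move to (3,2). |black|=8 — new cell
No revisit within 6 steps.

Answer: no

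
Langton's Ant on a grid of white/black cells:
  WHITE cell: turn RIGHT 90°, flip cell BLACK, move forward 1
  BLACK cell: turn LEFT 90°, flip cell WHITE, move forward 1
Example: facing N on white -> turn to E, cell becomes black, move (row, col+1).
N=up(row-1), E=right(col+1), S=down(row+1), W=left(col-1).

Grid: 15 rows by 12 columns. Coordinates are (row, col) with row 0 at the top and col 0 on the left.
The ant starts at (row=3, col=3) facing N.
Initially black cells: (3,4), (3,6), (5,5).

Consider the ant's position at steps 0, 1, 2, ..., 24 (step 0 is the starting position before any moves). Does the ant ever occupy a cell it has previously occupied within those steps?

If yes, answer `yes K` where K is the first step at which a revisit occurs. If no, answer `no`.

Answer: yes 5

Derivation:
Step 1: on WHITE (3,3): turn R to E, flip to black, move to (3,4). |black|=4 — new cell
Step 2: on BLACK (3,4): turn L to N, flip to white, move to (2,4). |black|=3 — new cell
Step 3: on WHITE (2,4): turn R to E, flip to black, move to (2,5). |black|=4 — new cell
Step 4: on WHITE (2,5): turn R to S, flip to black, move to (3,5). |black|=5 — new cell
Step 5: on WHITE (3,5): turn R to W, flip to black, move to (3,4). |black|=6 — REVISIT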